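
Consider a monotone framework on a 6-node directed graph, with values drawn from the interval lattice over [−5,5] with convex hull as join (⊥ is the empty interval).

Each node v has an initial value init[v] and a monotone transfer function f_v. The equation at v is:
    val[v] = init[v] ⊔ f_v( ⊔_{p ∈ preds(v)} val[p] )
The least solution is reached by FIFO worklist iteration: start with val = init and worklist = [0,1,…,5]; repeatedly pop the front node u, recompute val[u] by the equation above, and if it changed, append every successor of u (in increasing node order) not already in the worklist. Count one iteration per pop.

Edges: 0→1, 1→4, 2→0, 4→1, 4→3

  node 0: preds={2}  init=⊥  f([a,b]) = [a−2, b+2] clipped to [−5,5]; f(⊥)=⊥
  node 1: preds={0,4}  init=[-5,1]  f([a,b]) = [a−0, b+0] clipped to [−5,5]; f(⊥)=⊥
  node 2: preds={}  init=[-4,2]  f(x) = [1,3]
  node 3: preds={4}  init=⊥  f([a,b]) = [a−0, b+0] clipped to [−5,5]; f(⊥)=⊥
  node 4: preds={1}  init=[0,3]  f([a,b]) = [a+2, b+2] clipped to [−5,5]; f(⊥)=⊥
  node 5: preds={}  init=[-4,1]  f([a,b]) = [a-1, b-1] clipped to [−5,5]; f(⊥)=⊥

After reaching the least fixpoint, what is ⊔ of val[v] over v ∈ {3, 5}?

Iteration log — 10 steps:
  step 1. node 0  ⊔preds=[-4,2]  new=[-5,4]  old=⊥  +wl: 
  step 2. node 1  ⊔preds=[-5,4]  new=[-5,4]  old=[-5,1]  +wl: 
  step 3. node 2  ⊔preds=⊥  new=[-4,3]  old=[-4,2]  +wl: 0
  step 4. node 3  ⊔preds=[0,3]  new=[0,3]  old=⊥  +wl: 
  step 5. node 4  ⊔preds=[-5,4]  new=[-3,5]  old=[0,3]  +wl: 1,3
  step 6. node 5  ⊔preds=⊥  new=[-4,1]  stable
  step 7. node 0  ⊔preds=[-4,3]  new=[-5,5]  old=[-5,4]  +wl: 
  step 8. node 1  ⊔preds=[-5,5]  new=[-5,5]  old=[-5,4]  +wl: 4
  step 9. node 3  ⊔preds=[-3,5]  new=[-3,5]  old=[0,3]  +wl: 
  step 10. node 4  ⊔preds=[-5,5]  new=[-3,5]  stable

Least fixpoint reached:
  node 0: [-5,5]
  node 1: [-5,5]
  node 2: [-4,3]
  node 3: [-3,5]
  node 4: [-3,5]
  node 5: [-4,1]

[-4,5]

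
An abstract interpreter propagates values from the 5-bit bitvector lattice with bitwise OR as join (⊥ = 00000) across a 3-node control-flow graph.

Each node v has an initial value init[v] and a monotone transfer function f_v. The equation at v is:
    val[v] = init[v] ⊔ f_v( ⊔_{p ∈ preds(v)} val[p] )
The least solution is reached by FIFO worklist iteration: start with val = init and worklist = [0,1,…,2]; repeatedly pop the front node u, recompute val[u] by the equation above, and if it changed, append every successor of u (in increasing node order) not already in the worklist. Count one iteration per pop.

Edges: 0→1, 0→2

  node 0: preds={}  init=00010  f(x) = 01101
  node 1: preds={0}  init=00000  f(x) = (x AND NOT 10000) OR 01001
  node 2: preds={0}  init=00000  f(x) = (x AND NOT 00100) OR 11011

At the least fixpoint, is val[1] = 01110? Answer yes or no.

Worklist (3 pops):
  #1 pop 0: in=00000 → 01111 (was 00010); enqueue []
  #2 pop 1: in=01111 → 01111 (was 00000); enqueue []
  #3 pop 2: in=01111 → 11011 (was 00000); enqueue []

Fixpoint:
  val[0] = 01111
  val[1] = 01111
  val[2] = 11011

no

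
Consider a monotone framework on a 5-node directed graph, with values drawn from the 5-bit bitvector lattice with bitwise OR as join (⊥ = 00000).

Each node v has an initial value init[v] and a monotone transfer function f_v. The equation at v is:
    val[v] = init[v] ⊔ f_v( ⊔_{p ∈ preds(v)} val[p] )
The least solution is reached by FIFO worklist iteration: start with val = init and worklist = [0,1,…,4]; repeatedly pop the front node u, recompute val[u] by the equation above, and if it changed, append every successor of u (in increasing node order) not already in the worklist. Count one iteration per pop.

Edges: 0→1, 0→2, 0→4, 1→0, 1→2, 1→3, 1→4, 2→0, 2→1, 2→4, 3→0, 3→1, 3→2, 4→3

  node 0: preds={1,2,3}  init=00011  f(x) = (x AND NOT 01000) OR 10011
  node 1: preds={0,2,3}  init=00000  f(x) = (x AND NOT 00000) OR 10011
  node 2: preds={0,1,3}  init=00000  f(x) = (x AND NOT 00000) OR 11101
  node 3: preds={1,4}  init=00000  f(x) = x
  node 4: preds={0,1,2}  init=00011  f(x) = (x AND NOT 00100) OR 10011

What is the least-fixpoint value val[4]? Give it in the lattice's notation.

11011

Worklist (13 pops):
  #1 pop 0: in=00000 → 10011 (was 00011); enqueue []
  #2 pop 1: in=10011 → 10011 (was 00000); enqueue [0]
  #3 pop 2: in=10011 → 11111 (was 00000); enqueue [1]
  #4 pop 3: in=10011 → 10011 (was 00000); enqueue [2]
  #5 pop 4: in=11111 → 11011 (was 00011); enqueue [3]
  #6 pop 0: in=11111 → 10111 (was 10011); enqueue [4]
  #7 pop 1: in=11111 → 11111 (was 10011); enqueue [0]
  #8 pop 2: in=11111 → 11111 (no change)
  #9 pop 3: in=11111 → 11111 (was 10011); enqueue [1,2]
  #10 pop 4: in=11111 → 11011 (no change)
  #11 pop 0: in=11111 → 10111 (no change)
  #12 pop 1: in=11111 → 11111 (no change)
  #13 pop 2: in=11111 → 11111 (no change)

Fixpoint:
  val[0] = 10111
  val[1] = 11111
  val[2] = 11111
  val[3] = 11111
  val[4] = 11011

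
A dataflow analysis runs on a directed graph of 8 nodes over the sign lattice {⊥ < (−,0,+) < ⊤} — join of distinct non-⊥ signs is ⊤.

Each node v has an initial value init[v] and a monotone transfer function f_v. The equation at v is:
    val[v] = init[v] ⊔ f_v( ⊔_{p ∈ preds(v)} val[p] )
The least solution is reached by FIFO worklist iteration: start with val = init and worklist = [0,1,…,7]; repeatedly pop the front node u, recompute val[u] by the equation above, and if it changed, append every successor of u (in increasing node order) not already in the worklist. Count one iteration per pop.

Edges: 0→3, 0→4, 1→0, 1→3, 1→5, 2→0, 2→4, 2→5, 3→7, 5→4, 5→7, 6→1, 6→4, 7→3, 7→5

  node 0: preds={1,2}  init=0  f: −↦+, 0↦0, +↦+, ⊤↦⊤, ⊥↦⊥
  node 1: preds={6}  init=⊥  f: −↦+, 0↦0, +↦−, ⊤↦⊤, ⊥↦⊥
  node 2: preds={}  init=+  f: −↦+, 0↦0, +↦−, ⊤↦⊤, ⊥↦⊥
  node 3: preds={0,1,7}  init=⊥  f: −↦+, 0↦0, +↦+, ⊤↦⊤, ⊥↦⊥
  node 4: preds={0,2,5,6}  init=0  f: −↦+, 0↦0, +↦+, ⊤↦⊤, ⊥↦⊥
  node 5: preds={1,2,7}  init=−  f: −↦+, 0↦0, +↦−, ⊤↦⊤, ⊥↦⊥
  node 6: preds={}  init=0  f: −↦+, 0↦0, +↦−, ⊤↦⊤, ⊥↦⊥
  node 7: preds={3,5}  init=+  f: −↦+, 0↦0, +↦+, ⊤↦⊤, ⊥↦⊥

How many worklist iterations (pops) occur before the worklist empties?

Iteration log — 12 steps:
  step 1. node 0  ⊔preds=+  new=⊤  old=0  +wl: 
  step 2. node 1  ⊔preds=0  new=0  old=⊥  +wl: 0
  step 3. node 2  ⊔preds=⊥  new=+  stable
  step 4. node 3  ⊔preds=⊤  new=⊤  old=⊥  +wl: 
  step 5. node 4  ⊔preds=⊤  new=⊤  old=0  +wl: 
  step 6. node 5  ⊔preds=⊤  new=⊤  old=−  +wl: 4
  step 7. node 6  ⊔preds=⊥  new=0  stable
  step 8. node 7  ⊔preds=⊤  new=⊤  old=+  +wl: 3,5
  step 9. node 0  ⊔preds=⊤  new=⊤  stable
  step 10. node 4  ⊔preds=⊤  new=⊤  stable
  step 11. node 3  ⊔preds=⊤  new=⊤  stable
  step 12. node 5  ⊔preds=⊤  new=⊤  stable

Least fixpoint reached:
  node 0: ⊤
  node 1: 0
  node 2: +
  node 3: ⊤
  node 4: ⊤
  node 5: ⊤
  node 6: 0
  node 7: ⊤

12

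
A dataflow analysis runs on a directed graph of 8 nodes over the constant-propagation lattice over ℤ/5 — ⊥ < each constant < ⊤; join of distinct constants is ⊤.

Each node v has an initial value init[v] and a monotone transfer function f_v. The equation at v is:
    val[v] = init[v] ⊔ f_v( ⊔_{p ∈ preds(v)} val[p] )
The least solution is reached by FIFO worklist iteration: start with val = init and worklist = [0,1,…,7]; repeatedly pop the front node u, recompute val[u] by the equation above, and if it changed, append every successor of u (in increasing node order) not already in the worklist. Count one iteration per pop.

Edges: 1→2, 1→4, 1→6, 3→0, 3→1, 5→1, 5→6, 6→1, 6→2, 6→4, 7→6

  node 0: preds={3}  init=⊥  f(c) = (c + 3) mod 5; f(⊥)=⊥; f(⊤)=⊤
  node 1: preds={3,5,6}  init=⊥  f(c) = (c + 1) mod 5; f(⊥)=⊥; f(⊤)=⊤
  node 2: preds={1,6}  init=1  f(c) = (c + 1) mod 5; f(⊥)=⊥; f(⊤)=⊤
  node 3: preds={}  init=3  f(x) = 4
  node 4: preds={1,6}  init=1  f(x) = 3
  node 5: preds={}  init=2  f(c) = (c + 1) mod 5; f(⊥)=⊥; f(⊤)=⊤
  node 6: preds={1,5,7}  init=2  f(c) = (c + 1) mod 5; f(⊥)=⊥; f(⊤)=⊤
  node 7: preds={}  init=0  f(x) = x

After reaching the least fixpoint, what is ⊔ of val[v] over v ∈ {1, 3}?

⊤

Iteration log — 12 steps:
  step 1. node 0  ⊔preds=3  new=1  old=⊥  +wl: 
  step 2. node 1  ⊔preds=⊤  new=⊤  old=⊥  +wl: 
  step 3. node 2  ⊔preds=⊤  new=⊤  old=1  +wl: 
  step 4. node 3  ⊔preds=⊥  new=⊤  old=3  +wl: 0,1
  step 5. node 4  ⊔preds=⊤  new=⊤  old=1  +wl: 
  step 6. node 5  ⊔preds=⊥  new=2  stable
  step 7. node 6  ⊔preds=⊤  new=⊤  old=2  +wl: 2,4
  step 8. node 7  ⊔preds=⊥  new=0  stable
  step 9. node 0  ⊔preds=⊤  new=⊤  old=1  +wl: 
  step 10. node 1  ⊔preds=⊤  new=⊤  stable
  step 11. node 2  ⊔preds=⊤  new=⊤  stable
  step 12. node 4  ⊔preds=⊤  new=⊤  stable

Least fixpoint reached:
  node 0: ⊤
  node 1: ⊤
  node 2: ⊤
  node 3: ⊤
  node 4: ⊤
  node 5: 2
  node 6: ⊤
  node 7: 0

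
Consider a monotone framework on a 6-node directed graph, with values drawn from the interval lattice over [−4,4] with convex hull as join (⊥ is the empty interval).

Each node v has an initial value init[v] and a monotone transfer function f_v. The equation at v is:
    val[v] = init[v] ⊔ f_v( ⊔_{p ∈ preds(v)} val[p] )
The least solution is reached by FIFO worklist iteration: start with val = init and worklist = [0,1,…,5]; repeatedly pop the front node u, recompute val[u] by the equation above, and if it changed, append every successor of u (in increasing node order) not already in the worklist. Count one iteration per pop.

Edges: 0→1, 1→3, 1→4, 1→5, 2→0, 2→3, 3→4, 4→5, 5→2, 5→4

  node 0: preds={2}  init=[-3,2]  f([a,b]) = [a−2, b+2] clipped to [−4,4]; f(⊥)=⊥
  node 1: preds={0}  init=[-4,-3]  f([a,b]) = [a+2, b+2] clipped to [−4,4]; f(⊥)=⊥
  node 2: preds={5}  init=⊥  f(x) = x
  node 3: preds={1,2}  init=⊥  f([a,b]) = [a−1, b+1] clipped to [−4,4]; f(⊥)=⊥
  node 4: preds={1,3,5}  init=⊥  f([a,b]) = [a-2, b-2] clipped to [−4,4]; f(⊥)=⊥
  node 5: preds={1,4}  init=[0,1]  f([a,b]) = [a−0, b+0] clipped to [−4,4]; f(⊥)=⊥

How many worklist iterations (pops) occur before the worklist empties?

Iteration log — 13 steps:
  step 1. node 0  ⊔preds=⊥  new=[-3,2]  stable
  step 2. node 1  ⊔preds=[-3,2]  new=[-4,4]  old=[-4,-3]  +wl: 
  step 3. node 2  ⊔preds=[0,1]  new=[0,1]  old=⊥  +wl: 0
  step 4. node 3  ⊔preds=[-4,4]  new=[-4,4]  old=⊥  +wl: 
  step 5. node 4  ⊔preds=[-4,4]  new=[-4,2]  old=⊥  +wl: 
  step 6. node 5  ⊔preds=[-4,4]  new=[-4,4]  old=[0,1]  +wl: 2,4
  step 7. node 0  ⊔preds=[0,1]  new=[-3,3]  old=[-3,2]  +wl: 1
  step 8. node 2  ⊔preds=[-4,4]  new=[-4,4]  old=[0,1]  +wl: 0,3
  step 9. node 4  ⊔preds=[-4,4]  new=[-4,2]  stable
  step 10. node 1  ⊔preds=[-3,3]  new=[-4,4]  stable
  step 11. node 0  ⊔preds=[-4,4]  new=[-4,4]  old=[-3,3]  +wl: 1
  step 12. node 3  ⊔preds=[-4,4]  new=[-4,4]  stable
  step 13. node 1  ⊔preds=[-4,4]  new=[-4,4]  stable

Least fixpoint reached:
  node 0: [-4,4]
  node 1: [-4,4]
  node 2: [-4,4]
  node 3: [-4,4]
  node 4: [-4,2]
  node 5: [-4,4]

13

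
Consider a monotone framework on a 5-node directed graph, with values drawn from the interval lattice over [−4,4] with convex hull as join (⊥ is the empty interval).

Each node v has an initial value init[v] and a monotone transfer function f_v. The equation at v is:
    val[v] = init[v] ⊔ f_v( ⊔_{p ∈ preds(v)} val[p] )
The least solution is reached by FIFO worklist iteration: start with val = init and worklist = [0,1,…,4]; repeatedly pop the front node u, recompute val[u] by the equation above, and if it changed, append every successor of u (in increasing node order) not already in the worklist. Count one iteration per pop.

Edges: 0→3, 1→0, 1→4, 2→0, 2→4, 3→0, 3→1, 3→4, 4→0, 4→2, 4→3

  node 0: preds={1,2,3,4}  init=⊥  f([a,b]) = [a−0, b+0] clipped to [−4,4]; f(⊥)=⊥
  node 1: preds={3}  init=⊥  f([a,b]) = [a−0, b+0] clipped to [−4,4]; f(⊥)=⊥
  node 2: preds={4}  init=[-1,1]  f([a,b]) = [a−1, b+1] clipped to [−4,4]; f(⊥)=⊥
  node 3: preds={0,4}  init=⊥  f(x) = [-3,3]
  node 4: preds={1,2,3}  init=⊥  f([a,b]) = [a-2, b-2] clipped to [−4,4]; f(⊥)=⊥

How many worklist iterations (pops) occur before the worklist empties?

11

Worklist (11 pops):
  #1 pop 0: in=[-1,1] → [-1,1] (was ⊥); enqueue []
  #2 pop 1: in=⊥ → ⊥ (no change)
  #3 pop 2: in=⊥ → [-1,1] (no change)
  #4 pop 3: in=[-1,1] → [-3,3] (was ⊥); enqueue [0,1]
  #5 pop 4: in=[-3,3] → [-4,1] (was ⊥); enqueue [2,3]
  #6 pop 0: in=[-4,3] → [-4,3] (was [-1,1]); enqueue []
  #7 pop 1: in=[-3,3] → [-3,3] (was ⊥); enqueue [0,4]
  #8 pop 2: in=[-4,1] → [-4,2] (was [-1,1]); enqueue []
  #9 pop 3: in=[-4,3] → [-3,3] (no change)
  #10 pop 0: in=[-4,3] → [-4,3] (no change)
  #11 pop 4: in=[-4,3] → [-4,1] (no change)

Fixpoint:
  val[0] = [-4,3]
  val[1] = [-3,3]
  val[2] = [-4,2]
  val[3] = [-3,3]
  val[4] = [-4,1]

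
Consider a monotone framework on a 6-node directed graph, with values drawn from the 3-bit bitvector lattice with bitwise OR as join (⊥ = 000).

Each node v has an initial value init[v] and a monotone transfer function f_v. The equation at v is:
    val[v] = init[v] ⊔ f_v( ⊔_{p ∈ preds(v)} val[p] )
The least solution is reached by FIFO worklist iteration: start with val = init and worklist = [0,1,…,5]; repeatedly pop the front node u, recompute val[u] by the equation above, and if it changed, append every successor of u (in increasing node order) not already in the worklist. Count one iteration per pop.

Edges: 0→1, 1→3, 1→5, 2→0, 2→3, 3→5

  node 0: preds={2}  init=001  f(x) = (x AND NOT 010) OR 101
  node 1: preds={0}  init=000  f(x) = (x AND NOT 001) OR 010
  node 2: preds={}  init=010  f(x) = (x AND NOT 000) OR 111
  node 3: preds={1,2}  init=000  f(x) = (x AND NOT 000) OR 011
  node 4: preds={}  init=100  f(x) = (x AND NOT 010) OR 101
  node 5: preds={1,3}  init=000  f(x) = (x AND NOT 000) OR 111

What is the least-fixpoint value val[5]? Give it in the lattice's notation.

111

Trace (7 dequeues):
  [1] u=0 | in 010 | out 101 | prev 001 | push {}
  [2] u=1 | in 101 | out 110 | prev 000 | push {}
  [3] u=2 | in 000 | out 111 | prev 010 | push {0}
  [4] u=3 | in 111 | out 111 | prev 000 | push {}
  [5] u=4 | in 000 | out 101 | prev 100 | push {}
  [6] u=5 | in 111 | out 111 | prev 000 | push {}
  [7] u=0 | in 111 | out 101 | ==

Converged values:
  [0] 101
  [1] 110
  [2] 111
  [3] 111
  [4] 101
  [5] 111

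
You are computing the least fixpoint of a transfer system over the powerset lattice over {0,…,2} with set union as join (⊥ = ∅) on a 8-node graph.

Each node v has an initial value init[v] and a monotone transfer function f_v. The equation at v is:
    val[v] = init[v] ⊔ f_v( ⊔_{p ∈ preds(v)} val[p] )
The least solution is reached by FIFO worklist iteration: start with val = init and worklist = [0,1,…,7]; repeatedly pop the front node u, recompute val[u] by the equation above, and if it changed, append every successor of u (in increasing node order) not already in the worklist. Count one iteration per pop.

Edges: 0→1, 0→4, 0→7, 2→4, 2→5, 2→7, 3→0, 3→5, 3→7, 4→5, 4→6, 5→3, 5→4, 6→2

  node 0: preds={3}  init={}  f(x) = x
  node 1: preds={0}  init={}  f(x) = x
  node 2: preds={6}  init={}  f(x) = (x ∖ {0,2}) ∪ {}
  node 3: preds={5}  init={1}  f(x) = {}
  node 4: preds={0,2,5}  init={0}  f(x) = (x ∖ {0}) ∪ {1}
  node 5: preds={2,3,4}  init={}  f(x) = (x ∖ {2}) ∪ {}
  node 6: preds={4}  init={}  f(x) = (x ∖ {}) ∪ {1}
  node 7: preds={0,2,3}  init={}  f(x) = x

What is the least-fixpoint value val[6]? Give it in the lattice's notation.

Worklist (14 pops):
  #1 pop 0: in={1} → {1} (was {}); enqueue []
  #2 pop 1: in={1} → {1} (was {}); enqueue []
  #3 pop 2: in={} → {} (no change)
  #4 pop 3: in={} → {1} (no change)
  #5 pop 4: in={1} → {0,1} (was {0}); enqueue []
  #6 pop 5: in={0,1} → {0,1} (was {}); enqueue [3,4]
  #7 pop 6: in={0,1} → {0,1} (was {}); enqueue [2]
  #8 pop 7: in={1} → {1} (was {}); enqueue []
  #9 pop 3: in={0,1} → {1} (no change)
  #10 pop 4: in={0,1} → {0,1} (no change)
  #11 pop 2: in={0,1} → {1} (was {}); enqueue [4,5,7]
  #12 pop 4: in={0,1} → {0,1} (no change)
  #13 pop 5: in={0,1} → {0,1} (no change)
  #14 pop 7: in={1} → {1} (no change)

Fixpoint:
  val[0] = {1}
  val[1] = {1}
  val[2] = {1}
  val[3] = {1}
  val[4] = {0,1}
  val[5] = {0,1}
  val[6] = {0,1}
  val[7] = {1}

{0,1}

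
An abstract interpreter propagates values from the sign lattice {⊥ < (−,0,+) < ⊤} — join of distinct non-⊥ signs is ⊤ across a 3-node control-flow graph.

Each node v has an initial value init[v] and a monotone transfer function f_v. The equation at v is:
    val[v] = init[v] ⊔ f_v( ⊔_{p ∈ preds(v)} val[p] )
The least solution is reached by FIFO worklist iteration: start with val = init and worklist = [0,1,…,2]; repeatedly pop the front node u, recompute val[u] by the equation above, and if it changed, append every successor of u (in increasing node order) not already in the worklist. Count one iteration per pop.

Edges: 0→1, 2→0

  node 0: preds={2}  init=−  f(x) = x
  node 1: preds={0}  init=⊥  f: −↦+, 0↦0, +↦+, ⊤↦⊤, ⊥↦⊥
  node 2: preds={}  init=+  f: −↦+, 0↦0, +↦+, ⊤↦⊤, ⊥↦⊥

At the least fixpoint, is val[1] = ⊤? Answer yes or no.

yes

Iteration log — 3 steps:
  step 1. node 0  ⊔preds=+  new=⊤  old=−  +wl: 
  step 2. node 1  ⊔preds=⊤  new=⊤  old=⊥  +wl: 
  step 3. node 2  ⊔preds=⊥  new=+  stable

Least fixpoint reached:
  node 0: ⊤
  node 1: ⊤
  node 2: +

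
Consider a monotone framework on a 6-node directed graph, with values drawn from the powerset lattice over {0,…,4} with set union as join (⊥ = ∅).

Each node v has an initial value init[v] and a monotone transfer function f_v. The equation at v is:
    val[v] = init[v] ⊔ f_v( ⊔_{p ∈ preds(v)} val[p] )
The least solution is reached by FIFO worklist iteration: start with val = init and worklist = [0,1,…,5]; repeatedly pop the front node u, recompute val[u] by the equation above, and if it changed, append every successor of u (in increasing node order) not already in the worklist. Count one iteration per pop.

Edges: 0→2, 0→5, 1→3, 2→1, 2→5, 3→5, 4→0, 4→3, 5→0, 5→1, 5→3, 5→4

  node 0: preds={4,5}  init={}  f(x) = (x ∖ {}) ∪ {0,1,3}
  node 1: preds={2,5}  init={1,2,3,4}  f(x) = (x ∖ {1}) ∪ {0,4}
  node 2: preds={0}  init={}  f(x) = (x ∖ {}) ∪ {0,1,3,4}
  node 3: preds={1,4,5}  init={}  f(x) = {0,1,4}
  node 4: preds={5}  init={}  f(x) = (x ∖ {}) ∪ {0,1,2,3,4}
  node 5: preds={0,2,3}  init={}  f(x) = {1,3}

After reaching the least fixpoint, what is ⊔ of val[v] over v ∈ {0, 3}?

Worklist (13 pops):
  #1 pop 0: in={} → {0,1,3} (was {}); enqueue []
  #2 pop 1: in={} → {0,1,2,3,4} (was {1,2,3,4}); enqueue []
  #3 pop 2: in={0,1,3} → {0,1,3,4} (was {}); enqueue [1]
  #4 pop 3: in={0,1,2,3,4} → {0,1,4} (was {}); enqueue []
  #5 pop 4: in={} → {0,1,2,3,4} (was {}); enqueue [0,3]
  #6 pop 5: in={0,1,3,4} → {1,3} (was {}); enqueue [4]
  #7 pop 1: in={0,1,3,4} → {0,1,2,3,4} (no change)
  #8 pop 0: in={0,1,2,3,4} → {0,1,2,3,4} (was {0,1,3}); enqueue [2,5]
  #9 pop 3: in={0,1,2,3,4} → {0,1,4} (no change)
  #10 pop 4: in={1,3} → {0,1,2,3,4} (no change)
  #11 pop 2: in={0,1,2,3,4} → {0,1,2,3,4} (was {0,1,3,4}); enqueue [1]
  #12 pop 5: in={0,1,2,3,4} → {1,3} (no change)
  #13 pop 1: in={0,1,2,3,4} → {0,1,2,3,4} (no change)

Fixpoint:
  val[0] = {0,1,2,3,4}
  val[1] = {0,1,2,3,4}
  val[2] = {0,1,2,3,4}
  val[3] = {0,1,4}
  val[4] = {0,1,2,3,4}
  val[5] = {1,3}

{0,1,2,3,4}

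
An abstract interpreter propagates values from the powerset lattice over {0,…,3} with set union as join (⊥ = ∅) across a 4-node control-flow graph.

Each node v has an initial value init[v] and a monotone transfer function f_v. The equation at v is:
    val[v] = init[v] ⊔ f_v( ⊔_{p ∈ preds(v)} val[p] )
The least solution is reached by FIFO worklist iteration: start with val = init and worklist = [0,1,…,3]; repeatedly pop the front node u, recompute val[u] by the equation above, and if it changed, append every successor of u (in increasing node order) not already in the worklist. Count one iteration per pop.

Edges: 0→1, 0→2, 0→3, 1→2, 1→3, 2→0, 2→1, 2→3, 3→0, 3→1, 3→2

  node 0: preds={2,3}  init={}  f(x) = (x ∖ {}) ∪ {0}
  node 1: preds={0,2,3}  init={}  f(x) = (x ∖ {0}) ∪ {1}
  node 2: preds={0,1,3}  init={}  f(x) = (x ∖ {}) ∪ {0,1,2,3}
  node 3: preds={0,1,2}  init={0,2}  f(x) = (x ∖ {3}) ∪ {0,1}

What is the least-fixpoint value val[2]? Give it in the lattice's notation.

{0,1,2,3}

Trace (8 dequeues):
  [1] u=0 | in {0,2} | out {0,2} | prev {} | push {}
  [2] u=1 | in {0,2} | out {1,2} | prev {} | push {}
  [3] u=2 | in {0,1,2} | out {0,1,2,3} | prev {} | push {0,1}
  [4] u=3 | in {0,1,2,3} | out {0,1,2} | prev {0,2} | push {2}
  [5] u=0 | in {0,1,2,3} | out {0,1,2,3} | prev {0,2} | push {3}
  [6] u=1 | in {0,1,2,3} | out {1,2,3} | prev {1,2} | push {}
  [7] u=2 | in {0,1,2,3} | out {0,1,2,3} | ==
  [8] u=3 | in {0,1,2,3} | out {0,1,2} | ==

Converged values:
  [0] {0,1,2,3}
  [1] {1,2,3}
  [2] {0,1,2,3}
  [3] {0,1,2}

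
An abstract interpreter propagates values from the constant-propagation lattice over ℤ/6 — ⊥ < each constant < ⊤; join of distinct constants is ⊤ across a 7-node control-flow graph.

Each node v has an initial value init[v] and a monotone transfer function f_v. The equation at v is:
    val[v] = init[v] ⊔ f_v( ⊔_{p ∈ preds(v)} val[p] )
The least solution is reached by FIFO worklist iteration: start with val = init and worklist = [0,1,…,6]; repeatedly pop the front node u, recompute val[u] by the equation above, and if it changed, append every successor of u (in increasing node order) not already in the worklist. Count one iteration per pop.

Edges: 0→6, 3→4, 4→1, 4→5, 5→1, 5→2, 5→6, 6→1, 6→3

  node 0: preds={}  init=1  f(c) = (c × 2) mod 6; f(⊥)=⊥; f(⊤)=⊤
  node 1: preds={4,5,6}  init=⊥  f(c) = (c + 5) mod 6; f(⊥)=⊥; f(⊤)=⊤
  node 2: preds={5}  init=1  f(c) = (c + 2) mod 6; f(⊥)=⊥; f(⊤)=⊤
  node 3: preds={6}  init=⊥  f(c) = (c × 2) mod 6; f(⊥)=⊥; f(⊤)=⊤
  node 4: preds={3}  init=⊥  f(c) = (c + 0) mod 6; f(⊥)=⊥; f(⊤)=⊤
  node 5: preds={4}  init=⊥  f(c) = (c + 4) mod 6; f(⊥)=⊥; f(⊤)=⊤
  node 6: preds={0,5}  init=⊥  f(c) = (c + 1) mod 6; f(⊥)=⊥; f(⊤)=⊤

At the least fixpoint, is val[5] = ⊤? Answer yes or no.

yes

Iteration log — 23 steps:
  step 1. node 0  ⊔preds=⊥  new=1  stable
  step 2. node 1  ⊔preds=⊥  new=⊥  stable
  step 3. node 2  ⊔preds=⊥  new=1  stable
  step 4. node 3  ⊔preds=⊥  new=⊥  stable
  step 5. node 4  ⊔preds=⊥  new=⊥  stable
  step 6. node 5  ⊔preds=⊥  new=⊥  stable
  step 7. node 6  ⊔preds=1  new=2  old=⊥  +wl: 1,3
  step 8. node 1  ⊔preds=2  new=1  old=⊥  +wl: 
  step 9. node 3  ⊔preds=2  new=4  old=⊥  +wl: 4
  step 10. node 4  ⊔preds=4  new=4  old=⊥  +wl: 1,5
  step 11. node 1  ⊔preds=⊤  new=⊤  old=1  +wl: 
  step 12. node 5  ⊔preds=4  new=2  old=⊥  +wl: 1,2,6
  step 13. node 1  ⊔preds=⊤  new=⊤  stable
  step 14. node 2  ⊔preds=2  new=⊤  old=1  +wl: 
  step 15. node 6  ⊔preds=⊤  new=⊤  old=2  +wl: 1,3
  step 16. node 1  ⊔preds=⊤  new=⊤  stable
  step 17. node 3  ⊔preds=⊤  new=⊤  old=4  +wl: 4
  step 18. node 4  ⊔preds=⊤  new=⊤  old=4  +wl: 1,5
  step 19. node 1  ⊔preds=⊤  new=⊤  stable
  step 20. node 5  ⊔preds=⊤  new=⊤  old=2  +wl: 1,2,6
  step 21. node 1  ⊔preds=⊤  new=⊤  stable
  step 22. node 2  ⊔preds=⊤  new=⊤  stable
  step 23. node 6  ⊔preds=⊤  new=⊤  stable

Least fixpoint reached:
  node 0: 1
  node 1: ⊤
  node 2: ⊤
  node 3: ⊤
  node 4: ⊤
  node 5: ⊤
  node 6: ⊤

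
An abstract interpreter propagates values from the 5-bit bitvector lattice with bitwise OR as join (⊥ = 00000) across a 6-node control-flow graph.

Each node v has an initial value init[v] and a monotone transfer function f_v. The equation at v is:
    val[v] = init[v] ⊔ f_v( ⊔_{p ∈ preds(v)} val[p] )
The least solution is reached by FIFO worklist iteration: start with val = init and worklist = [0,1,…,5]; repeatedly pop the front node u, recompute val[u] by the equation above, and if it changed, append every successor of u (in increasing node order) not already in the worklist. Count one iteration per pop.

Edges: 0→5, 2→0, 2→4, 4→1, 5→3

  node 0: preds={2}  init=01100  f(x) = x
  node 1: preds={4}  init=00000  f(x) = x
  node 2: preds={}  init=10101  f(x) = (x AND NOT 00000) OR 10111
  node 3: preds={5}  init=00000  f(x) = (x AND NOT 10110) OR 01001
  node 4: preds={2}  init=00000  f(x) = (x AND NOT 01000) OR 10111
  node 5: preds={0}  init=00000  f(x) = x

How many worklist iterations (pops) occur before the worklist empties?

Iteration log — 11 steps:
  step 1. node 0  ⊔preds=10101  new=11101  old=01100  +wl: 
  step 2. node 1  ⊔preds=00000  new=00000  stable
  step 3. node 2  ⊔preds=00000  new=10111  old=10101  +wl: 0
  step 4. node 3  ⊔preds=00000  new=01001  old=00000  +wl: 
  step 5. node 4  ⊔preds=10111  new=10111  old=00000  +wl: 1
  step 6. node 5  ⊔preds=11101  new=11101  old=00000  +wl: 3
  step 7. node 0  ⊔preds=10111  new=11111  old=11101  +wl: 5
  step 8. node 1  ⊔preds=10111  new=10111  old=00000  +wl: 
  step 9. node 3  ⊔preds=11101  new=01001  stable
  step 10. node 5  ⊔preds=11111  new=11111  old=11101  +wl: 3
  step 11. node 3  ⊔preds=11111  new=01001  stable

Least fixpoint reached:
  node 0: 11111
  node 1: 10111
  node 2: 10111
  node 3: 01001
  node 4: 10111
  node 5: 11111

11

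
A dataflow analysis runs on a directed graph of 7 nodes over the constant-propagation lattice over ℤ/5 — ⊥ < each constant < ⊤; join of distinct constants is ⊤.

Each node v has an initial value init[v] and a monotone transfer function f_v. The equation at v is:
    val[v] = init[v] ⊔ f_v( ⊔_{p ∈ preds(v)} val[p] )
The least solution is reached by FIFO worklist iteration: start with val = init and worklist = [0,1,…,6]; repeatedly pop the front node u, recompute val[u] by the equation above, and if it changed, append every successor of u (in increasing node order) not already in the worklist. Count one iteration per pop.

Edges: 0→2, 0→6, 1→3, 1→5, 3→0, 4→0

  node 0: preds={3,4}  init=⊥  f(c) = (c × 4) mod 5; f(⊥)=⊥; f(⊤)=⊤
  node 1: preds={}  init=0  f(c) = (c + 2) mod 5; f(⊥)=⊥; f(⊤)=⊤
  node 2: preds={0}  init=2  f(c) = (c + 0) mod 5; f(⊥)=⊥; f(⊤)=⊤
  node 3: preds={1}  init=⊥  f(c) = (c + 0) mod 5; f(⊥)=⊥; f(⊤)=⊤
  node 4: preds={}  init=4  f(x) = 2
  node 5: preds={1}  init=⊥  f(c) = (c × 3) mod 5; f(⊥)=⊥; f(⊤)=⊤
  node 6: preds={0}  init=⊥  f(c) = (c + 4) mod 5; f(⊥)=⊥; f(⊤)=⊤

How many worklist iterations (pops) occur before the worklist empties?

Worklist (10 pops):
  #1 pop 0: in=4 → 1 (was ⊥); enqueue []
  #2 pop 1: in=⊥ → 0 (no change)
  #3 pop 2: in=1 → ⊤ (was 2); enqueue []
  #4 pop 3: in=0 → 0 (was ⊥); enqueue [0]
  #5 pop 4: in=⊥ → ⊤ (was 4); enqueue []
  #6 pop 5: in=0 → 0 (was ⊥); enqueue []
  #7 pop 6: in=1 → 0 (was ⊥); enqueue []
  #8 pop 0: in=⊤ → ⊤ (was 1); enqueue [2,6]
  #9 pop 2: in=⊤ → ⊤ (no change)
  #10 pop 6: in=⊤ → ⊤ (was 0); enqueue []

Fixpoint:
  val[0] = ⊤
  val[1] = 0
  val[2] = ⊤
  val[3] = 0
  val[4] = ⊤
  val[5] = 0
  val[6] = ⊤

10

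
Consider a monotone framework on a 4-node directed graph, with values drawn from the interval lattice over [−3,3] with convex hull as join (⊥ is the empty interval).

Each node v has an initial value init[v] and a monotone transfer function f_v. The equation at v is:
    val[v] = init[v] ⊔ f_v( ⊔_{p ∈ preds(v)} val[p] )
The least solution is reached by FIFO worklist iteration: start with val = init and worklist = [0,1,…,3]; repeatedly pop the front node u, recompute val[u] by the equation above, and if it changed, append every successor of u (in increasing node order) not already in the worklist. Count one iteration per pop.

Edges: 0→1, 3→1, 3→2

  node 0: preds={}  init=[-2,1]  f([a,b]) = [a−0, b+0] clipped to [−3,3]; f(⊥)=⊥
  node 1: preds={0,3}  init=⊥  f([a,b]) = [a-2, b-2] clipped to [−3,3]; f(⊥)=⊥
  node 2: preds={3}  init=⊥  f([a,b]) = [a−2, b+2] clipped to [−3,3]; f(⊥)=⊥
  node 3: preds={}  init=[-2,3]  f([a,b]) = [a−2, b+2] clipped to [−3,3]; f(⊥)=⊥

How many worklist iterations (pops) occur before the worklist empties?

Worklist (4 pops):
  #1 pop 0: in=⊥ → [-2,1] (no change)
  #2 pop 1: in=[-2,3] → [-3,1] (was ⊥); enqueue []
  #3 pop 2: in=[-2,3] → [-3,3] (was ⊥); enqueue []
  #4 pop 3: in=⊥ → [-2,3] (no change)

Fixpoint:
  val[0] = [-2,1]
  val[1] = [-3,1]
  val[2] = [-3,3]
  val[3] = [-2,3]

4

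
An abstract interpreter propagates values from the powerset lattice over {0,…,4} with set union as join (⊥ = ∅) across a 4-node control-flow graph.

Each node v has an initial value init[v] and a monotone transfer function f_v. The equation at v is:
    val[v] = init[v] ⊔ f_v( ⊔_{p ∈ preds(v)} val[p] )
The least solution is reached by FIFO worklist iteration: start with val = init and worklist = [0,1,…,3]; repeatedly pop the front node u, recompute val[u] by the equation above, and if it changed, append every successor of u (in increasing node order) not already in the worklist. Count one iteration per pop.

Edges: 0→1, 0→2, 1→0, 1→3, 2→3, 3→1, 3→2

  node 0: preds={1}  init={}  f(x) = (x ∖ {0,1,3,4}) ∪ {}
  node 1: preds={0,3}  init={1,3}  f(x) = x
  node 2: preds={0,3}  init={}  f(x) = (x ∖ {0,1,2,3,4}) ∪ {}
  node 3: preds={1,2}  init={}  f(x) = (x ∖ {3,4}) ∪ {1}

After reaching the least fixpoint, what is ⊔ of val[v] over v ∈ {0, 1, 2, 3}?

Iteration log — 6 steps:
  step 1. node 0  ⊔preds={1,3}  new={}  stable
  step 2. node 1  ⊔preds={}  new={1,3}  stable
  step 3. node 2  ⊔preds={}  new={}  stable
  step 4. node 3  ⊔preds={1,3}  new={1}  old={}  +wl: 1,2
  step 5. node 1  ⊔preds={1}  new={1,3}  stable
  step 6. node 2  ⊔preds={1}  new={}  stable

Least fixpoint reached:
  node 0: {}
  node 1: {1,3}
  node 2: {}
  node 3: {1}

{1,3}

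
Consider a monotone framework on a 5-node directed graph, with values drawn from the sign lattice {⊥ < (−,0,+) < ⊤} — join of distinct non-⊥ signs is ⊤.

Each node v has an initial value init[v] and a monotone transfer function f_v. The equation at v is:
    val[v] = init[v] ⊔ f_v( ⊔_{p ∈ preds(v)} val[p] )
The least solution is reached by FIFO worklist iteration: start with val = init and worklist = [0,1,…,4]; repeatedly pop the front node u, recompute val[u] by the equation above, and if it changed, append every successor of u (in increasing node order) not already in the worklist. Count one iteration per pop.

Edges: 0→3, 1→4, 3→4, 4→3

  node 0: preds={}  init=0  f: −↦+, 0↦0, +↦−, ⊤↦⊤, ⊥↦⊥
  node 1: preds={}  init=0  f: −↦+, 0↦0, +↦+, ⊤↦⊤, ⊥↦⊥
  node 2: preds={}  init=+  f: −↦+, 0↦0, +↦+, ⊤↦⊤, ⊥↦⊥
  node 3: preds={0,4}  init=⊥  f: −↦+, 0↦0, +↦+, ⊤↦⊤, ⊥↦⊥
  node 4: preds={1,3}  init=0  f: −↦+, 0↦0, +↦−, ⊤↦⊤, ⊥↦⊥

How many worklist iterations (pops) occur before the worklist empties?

5

Worklist (5 pops):
  #1 pop 0: in=⊥ → 0 (no change)
  #2 pop 1: in=⊥ → 0 (no change)
  #3 pop 2: in=⊥ → + (no change)
  #4 pop 3: in=0 → 0 (was ⊥); enqueue []
  #5 pop 4: in=0 → 0 (no change)

Fixpoint:
  val[0] = 0
  val[1] = 0
  val[2] = +
  val[3] = 0
  val[4] = 0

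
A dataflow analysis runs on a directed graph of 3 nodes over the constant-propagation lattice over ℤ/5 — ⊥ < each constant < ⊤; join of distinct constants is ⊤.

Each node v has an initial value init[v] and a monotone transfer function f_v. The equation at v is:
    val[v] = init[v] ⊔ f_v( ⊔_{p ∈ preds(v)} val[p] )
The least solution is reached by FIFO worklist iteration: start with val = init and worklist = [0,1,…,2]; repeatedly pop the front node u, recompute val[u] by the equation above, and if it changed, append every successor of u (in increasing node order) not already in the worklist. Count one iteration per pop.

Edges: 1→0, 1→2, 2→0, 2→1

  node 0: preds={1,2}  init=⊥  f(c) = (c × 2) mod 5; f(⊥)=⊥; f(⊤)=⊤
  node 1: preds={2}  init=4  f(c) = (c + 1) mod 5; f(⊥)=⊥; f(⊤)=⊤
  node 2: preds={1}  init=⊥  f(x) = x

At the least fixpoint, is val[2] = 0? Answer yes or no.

Iteration log — 9 steps:
  step 1. node 0  ⊔preds=4  new=3  old=⊥  +wl: 
  step 2. node 1  ⊔preds=⊥  new=4  stable
  step 3. node 2  ⊔preds=4  new=4  old=⊥  +wl: 0,1
  step 4. node 0  ⊔preds=4  new=3  stable
  step 5. node 1  ⊔preds=4  new=⊤  old=4  +wl: 0,2
  step 6. node 0  ⊔preds=⊤  new=⊤  old=3  +wl: 
  step 7. node 2  ⊔preds=⊤  new=⊤  old=4  +wl: 0,1
  step 8. node 0  ⊔preds=⊤  new=⊤  stable
  step 9. node 1  ⊔preds=⊤  new=⊤  stable

Least fixpoint reached:
  node 0: ⊤
  node 1: ⊤
  node 2: ⊤

no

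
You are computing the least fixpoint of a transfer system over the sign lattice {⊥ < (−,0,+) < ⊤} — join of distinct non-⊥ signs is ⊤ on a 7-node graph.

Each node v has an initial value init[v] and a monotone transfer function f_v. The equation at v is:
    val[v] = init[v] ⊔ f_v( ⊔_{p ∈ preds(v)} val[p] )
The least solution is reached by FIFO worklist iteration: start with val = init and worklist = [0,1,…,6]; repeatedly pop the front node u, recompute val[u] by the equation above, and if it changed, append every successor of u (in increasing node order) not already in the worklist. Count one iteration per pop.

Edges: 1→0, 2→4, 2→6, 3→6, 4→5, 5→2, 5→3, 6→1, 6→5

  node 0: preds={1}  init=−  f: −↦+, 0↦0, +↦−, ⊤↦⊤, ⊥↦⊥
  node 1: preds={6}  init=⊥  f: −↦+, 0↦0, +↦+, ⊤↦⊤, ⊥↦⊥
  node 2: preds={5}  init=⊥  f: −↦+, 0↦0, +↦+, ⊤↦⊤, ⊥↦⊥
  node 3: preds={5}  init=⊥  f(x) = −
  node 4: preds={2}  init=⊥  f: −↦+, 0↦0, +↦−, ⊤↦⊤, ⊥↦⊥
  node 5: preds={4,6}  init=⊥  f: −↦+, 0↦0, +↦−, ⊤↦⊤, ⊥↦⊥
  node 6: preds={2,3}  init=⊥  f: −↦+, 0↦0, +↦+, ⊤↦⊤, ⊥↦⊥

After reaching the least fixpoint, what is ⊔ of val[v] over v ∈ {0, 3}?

⊤

Trace (22 dequeues):
  [1] u=0 | in ⊥ | out − | ==
  [2] u=1 | in ⊥ | out ⊥ | ==
  [3] u=2 | in ⊥ | out ⊥ | ==
  [4] u=3 | in ⊥ | out − | prev ⊥ | push {}
  [5] u=4 | in ⊥ | out ⊥ | ==
  [6] u=5 | in ⊥ | out ⊥ | ==
  [7] u=6 | in − | out + | prev ⊥ | push {1,5}
  [8] u=1 | in + | out + | prev ⊥ | push {0}
  [9] u=5 | in + | out − | prev ⊥ | push {2,3}
  [10] u=0 | in + | out − | ==
  [11] u=2 | in − | out + | prev ⊥ | push {4,6}
  [12] u=3 | in − | out − | ==
  [13] u=4 | in + | out − | prev ⊥ | push {5}
  [14] u=6 | in ⊤ | out ⊤ | prev + | push {1}
  [15] u=5 | in ⊤ | out ⊤ | prev − | push {2,3}
  [16] u=1 | in ⊤ | out ⊤ | prev + | push {0}
  [17] u=2 | in ⊤ | out ⊤ | prev + | push {4,6}
  [18] u=3 | in ⊤ | out − | ==
  [19] u=0 | in ⊤ | out ⊤ | prev − | push {}
  [20] u=4 | in ⊤ | out ⊤ | prev − | push {5}
  [21] u=6 | in ⊤ | out ⊤ | ==
  [22] u=5 | in ⊤ | out ⊤ | ==

Converged values:
  [0] ⊤
  [1] ⊤
  [2] ⊤
  [3] −
  [4] ⊤
  [5] ⊤
  [6] ⊤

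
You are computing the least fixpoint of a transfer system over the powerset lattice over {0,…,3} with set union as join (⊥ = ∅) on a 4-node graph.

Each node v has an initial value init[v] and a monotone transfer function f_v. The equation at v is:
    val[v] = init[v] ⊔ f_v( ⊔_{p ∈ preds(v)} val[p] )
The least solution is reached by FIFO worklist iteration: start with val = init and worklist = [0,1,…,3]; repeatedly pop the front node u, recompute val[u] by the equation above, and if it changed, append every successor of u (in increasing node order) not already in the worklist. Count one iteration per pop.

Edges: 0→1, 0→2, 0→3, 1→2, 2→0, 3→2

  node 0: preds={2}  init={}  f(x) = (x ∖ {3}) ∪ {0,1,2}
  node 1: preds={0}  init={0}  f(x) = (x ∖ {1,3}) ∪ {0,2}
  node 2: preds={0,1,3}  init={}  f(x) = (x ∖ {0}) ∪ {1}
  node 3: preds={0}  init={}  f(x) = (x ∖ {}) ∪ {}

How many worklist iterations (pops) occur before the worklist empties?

Worklist (6 pops):
  #1 pop 0: in={} → {0,1,2} (was {}); enqueue []
  #2 pop 1: in={0,1,2} → {0,2} (was {0}); enqueue []
  #3 pop 2: in={0,1,2} → {1,2} (was {}); enqueue [0]
  #4 pop 3: in={0,1,2} → {0,1,2} (was {}); enqueue [2]
  #5 pop 0: in={1,2} → {0,1,2} (no change)
  #6 pop 2: in={0,1,2} → {1,2} (no change)

Fixpoint:
  val[0] = {0,1,2}
  val[1] = {0,2}
  val[2] = {1,2}
  val[3] = {0,1,2}

6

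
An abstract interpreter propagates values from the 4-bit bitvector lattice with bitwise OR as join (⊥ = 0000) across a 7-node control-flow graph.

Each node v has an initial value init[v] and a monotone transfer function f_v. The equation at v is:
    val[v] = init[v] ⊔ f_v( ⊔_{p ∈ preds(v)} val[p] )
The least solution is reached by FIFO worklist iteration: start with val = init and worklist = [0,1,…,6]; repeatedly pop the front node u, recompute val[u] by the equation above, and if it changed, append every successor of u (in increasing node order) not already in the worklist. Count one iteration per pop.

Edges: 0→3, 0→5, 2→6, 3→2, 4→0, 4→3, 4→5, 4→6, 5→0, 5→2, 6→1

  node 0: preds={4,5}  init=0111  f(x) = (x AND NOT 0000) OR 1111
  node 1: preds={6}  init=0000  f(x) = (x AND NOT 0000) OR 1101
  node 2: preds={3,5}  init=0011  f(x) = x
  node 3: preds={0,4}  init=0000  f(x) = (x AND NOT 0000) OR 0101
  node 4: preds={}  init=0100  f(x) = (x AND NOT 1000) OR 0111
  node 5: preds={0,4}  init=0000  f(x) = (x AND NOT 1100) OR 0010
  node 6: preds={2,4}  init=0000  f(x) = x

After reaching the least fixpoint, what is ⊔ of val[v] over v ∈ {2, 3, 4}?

1111

Iteration log — 13 steps:
  step 1. node 0  ⊔preds=0100  new=1111  old=0111  +wl: 
  step 2. node 1  ⊔preds=0000  new=1101  old=0000  +wl: 
  step 3. node 2  ⊔preds=0000  new=0011  stable
  step 4. node 3  ⊔preds=1111  new=1111  old=0000  +wl: 2
  step 5. node 4  ⊔preds=0000  new=0111  old=0100  +wl: 0,3
  step 6. node 5  ⊔preds=1111  new=0011  old=0000  +wl: 
  step 7. node 6  ⊔preds=0111  new=0111  old=0000  +wl: 1
  step 8. node 2  ⊔preds=1111  new=1111  old=0011  +wl: 6
  step 9. node 0  ⊔preds=0111  new=1111  stable
  step 10. node 3  ⊔preds=1111  new=1111  stable
  step 11. node 1  ⊔preds=0111  new=1111  old=1101  +wl: 
  step 12. node 6  ⊔preds=1111  new=1111  old=0111  +wl: 1
  step 13. node 1  ⊔preds=1111  new=1111  stable

Least fixpoint reached:
  node 0: 1111
  node 1: 1111
  node 2: 1111
  node 3: 1111
  node 4: 0111
  node 5: 0011
  node 6: 1111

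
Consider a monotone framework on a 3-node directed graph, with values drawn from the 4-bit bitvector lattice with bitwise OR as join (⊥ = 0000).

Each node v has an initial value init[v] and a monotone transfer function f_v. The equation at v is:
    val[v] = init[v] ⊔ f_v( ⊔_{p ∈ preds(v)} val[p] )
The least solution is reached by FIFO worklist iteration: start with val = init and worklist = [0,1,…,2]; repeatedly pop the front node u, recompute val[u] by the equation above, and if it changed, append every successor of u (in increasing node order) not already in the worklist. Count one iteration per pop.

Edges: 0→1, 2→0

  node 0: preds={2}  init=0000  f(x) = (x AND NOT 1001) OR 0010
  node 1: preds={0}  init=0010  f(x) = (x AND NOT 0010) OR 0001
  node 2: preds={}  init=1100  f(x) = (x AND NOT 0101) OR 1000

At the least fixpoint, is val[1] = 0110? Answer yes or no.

Worklist (3 pops):
  #1 pop 0: in=1100 → 0110 (was 0000); enqueue []
  #2 pop 1: in=0110 → 0111 (was 0010); enqueue []
  #3 pop 2: in=0000 → 1100 (no change)

Fixpoint:
  val[0] = 0110
  val[1] = 0111
  val[2] = 1100

no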